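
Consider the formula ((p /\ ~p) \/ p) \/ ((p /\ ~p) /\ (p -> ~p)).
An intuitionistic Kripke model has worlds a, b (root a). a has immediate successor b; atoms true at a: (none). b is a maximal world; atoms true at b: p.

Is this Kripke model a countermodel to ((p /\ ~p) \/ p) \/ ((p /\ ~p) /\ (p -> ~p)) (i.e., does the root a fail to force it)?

a ||-/- ((p /\ ~p) \/ p) \/ ((p /\ ~p) /\ (p -> ~p)): neither disjunct is forced at a.
a ||-/- (p /\ ~p) \/ p: neither disjunct is forced at a.
a ||-/- p /\ ~p since a fails p.
So the root a does not force ((p /\ ~p) \/ p) \/ ((p /\ ~p) /\ (p -> ~p)); the model is a countermodel.

Yes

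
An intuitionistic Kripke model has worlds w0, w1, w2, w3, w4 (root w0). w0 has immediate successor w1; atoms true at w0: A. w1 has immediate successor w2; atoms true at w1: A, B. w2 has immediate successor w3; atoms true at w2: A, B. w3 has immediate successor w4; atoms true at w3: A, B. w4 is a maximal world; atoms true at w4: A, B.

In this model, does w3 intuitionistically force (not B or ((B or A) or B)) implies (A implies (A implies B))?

w3 forces (not B or ((B or A) or B)) implies (A implies (A implies B)): every world accessible from w3 that forces not B or ((B or A) or B) (namely w3, w4) also forces A implies (A implies B).

Yes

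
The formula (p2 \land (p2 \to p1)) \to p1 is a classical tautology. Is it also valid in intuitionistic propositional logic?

Yes

This is modus ponens in implicational form, which is intuitionistically derivable.
If a world forces p2 and p2 \to p1, then applying the implication at that world (which is accessible from itself) gives p1.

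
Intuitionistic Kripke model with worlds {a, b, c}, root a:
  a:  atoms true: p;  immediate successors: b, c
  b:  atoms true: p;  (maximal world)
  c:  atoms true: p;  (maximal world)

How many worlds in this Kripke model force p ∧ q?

0

a: does not force it — a ⊮ p ∧ q since a fails q.
b: does not force it — b ⊮ p ∧ q since b fails q.
c: does not force it — c ⊮ p ∧ q since c fails q.
Worlds forcing the formula: { }.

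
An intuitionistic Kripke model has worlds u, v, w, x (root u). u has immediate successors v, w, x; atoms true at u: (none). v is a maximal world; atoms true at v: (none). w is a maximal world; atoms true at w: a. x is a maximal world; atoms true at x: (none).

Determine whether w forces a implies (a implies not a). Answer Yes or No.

w does not force a implies (a implies not a): already at w itself, w forces a but w does not force a implies not a.
w does not force a implies not a: already at w itself, w forces a but w does not force not a.
w does not force not a since w is accessible from w and w forces a.

No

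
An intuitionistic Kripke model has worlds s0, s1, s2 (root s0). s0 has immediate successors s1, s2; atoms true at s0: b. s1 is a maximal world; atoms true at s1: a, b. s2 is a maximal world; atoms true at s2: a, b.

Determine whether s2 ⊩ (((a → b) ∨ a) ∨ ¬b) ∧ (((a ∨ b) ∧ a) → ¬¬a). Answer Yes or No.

Yes

s2 ⊩ (((a → b) ∨ a) ∨ ¬b) ∧ (((a ∨ b) ∧ a) → ¬¬a) since s2 forces both conjuncts.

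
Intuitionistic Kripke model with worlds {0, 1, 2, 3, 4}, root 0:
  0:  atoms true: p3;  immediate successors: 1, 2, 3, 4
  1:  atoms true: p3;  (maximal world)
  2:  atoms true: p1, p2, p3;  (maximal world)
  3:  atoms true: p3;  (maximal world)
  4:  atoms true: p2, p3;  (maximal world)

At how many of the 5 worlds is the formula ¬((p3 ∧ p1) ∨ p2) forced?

0: does not force it — 0 ⊮ ¬((p3 ∧ p1) ∨ p2) since 2 is accessible from 0 and 2 ⊩ (p3 ∧ p1) ∨ p2.
1: forces it.
2: does not force it.
3: forces it.
4: does not force it.
Worlds forcing the formula: {1, 3}.

2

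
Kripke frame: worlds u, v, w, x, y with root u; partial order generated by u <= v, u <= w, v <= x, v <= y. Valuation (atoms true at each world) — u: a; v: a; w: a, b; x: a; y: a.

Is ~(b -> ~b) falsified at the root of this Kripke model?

u ||-/- ~(b -> ~b) since v is accessible from u and v ||- b -> ~b.
v ||- b -> ~b vacuously: no world accessible from v forces the antecedent b.
So the root u does not force ~(b -> ~b); the model is a countermodel.

Yes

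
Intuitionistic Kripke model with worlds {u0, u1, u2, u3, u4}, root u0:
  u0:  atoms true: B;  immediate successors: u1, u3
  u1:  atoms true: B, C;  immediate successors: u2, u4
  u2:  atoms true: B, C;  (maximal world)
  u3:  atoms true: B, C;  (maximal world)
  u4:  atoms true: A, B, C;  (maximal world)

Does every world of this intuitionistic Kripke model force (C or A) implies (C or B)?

u0 forces (C or A) implies (C or B): every world accessible from u0 that forces C or A (namely u1, u2, u3, u4) also forces C or B.
Since the root u0 forces (C or A) implies (C or B) and forcing is persistent (monotone upward), every world forces it.

Yes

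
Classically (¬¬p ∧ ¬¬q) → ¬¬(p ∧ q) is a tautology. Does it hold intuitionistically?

Yes

This is the distribution of double negation over conjunction, which is intuitionistically derivable.
Assume ¬¬p, ¬¬q, and ¬(p ∧ q). From p we'd get ¬q (since p ∧ q is refuted), contradicting ¬¬q; so ¬p, contradicting ¬¬p.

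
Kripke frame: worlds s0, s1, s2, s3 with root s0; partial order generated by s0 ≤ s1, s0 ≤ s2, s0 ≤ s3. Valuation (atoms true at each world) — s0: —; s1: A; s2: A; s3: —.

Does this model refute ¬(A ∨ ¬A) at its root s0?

Yes

s0 ⊮ ¬(A ∨ ¬A) since s1 is accessible from s0 and s1 ⊩ A ∨ ¬A.
s1 ⊩ A ∨ ¬A via the disjunct A.
So the root s0 does not force ¬(A ∨ ¬A); the model is a countermodel.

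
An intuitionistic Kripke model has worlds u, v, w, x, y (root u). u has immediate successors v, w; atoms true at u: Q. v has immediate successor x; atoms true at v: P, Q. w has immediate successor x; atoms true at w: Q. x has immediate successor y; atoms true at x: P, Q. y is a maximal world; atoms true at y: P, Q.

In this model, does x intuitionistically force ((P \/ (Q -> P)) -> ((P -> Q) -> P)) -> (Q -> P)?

x ||- ((P \/ (Q -> P)) -> ((P -> Q) -> P)) -> (Q -> P): every world accessible from x that forces (P \/ (Q -> P)) -> ((P -> Q) -> P) (namely x, y) also forces Q -> P.

Yes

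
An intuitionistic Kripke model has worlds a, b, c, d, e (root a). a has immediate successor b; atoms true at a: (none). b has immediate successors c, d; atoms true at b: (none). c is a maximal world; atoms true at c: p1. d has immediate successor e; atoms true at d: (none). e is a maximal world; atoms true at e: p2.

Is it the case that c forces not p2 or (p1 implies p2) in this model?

c forces not p2 or (p1 implies p2) via the disjunct not p2.

Yes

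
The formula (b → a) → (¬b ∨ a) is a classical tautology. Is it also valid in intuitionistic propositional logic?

This is the material-implication-as-disjunction principle, which is not intuitionistically valid.
A Kripke countermodel: worlds u0, u1; order generated by u0 ≤ u1; atoms true at each world — u0:{}; u1:{a,b}.
u0 ⊮ (b → a) → (¬b ∨ a): already at u0 itself, u0 ⊩ b → a but u0 ⊮ ¬b ∨ a.
u0 ⊮ ¬b ∨ a: neither disjunct is forced at u0.
u0 ⊮ ¬b since u1 is accessible from u0 and u1 ⊩ b.
So the root u0 does not force the formula.

No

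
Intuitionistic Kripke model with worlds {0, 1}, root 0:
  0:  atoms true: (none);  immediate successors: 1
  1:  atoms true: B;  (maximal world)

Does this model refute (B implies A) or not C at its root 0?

No

0 forces (B implies A) or not C via the disjunct not C.
So the root 0 forces (B implies A) or not C; the model is not a countermodel.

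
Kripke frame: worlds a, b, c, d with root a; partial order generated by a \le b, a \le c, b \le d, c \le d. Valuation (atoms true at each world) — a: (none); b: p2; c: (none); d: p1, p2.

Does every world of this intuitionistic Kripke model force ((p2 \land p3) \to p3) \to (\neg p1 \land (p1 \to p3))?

No

Not every world: a \nVdash ((p2 \land p3) \to p3) \to (\neg p1 \land (p1 \to p3)).
a \nVdash ((p2 \land p3) \to p3) \to (\neg p1 \land (p1 \to p3)): already at a itself, a \Vdash (p2 \land p3) \to p3 but a \nVdash \neg p1 \land (p1 \to p3).
a \nVdash \neg p1 \land (p1 \to p3) since a fails \neg p1.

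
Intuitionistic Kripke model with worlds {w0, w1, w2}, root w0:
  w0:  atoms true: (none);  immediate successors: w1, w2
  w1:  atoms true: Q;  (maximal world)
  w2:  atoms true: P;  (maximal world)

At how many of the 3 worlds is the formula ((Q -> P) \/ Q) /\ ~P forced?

1

w0: does not force it — w0 ||-/- ((Q -> P) \/ Q) /\ ~P since w0 fails (Q -> P) \/ Q.
w1: forces it.
w2: does not force it — w2 ||-/- ((Q -> P) \/ Q) /\ ~P since w2 fails ~P.
Worlds forcing the formula: {w1}.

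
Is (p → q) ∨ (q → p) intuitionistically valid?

This is the Gödel–Dummett linearity axiom, which is not intuitionistically valid.
A Kripke countermodel: worlds w0, w1, w2; order generated by w0 ≤ w1, w0 ≤ w2; atoms true at each world — w0:{}; w1:{p}; w2:{q}.
w0 ⊮ (p → q) ∨ (q → p): neither disjunct is forced at w0.
w0 ⊮ p → q: at the accessible world w1, w1 ⊩ p but w1 ⊮ q.
w1 lacks atom q, so w1 ⊮ q.
So the root w0 does not force the formula.

No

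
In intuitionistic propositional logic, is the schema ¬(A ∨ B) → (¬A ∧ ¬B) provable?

This is a constructively valid De Morgan direction (negated disjunction to conjunction of negations), which is intuitionistically derivable.
From ¬(A ∨ B): if A held then A ∨ B would, contradiction — so ¬A; similarly ¬B.

Yes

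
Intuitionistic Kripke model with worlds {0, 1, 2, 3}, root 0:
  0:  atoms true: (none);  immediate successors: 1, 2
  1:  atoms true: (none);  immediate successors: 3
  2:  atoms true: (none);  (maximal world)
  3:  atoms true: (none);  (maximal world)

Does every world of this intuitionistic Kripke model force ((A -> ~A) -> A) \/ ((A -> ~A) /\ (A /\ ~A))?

Not every world: 0 ||-/- ((A -> ~A) -> A) \/ ((A -> ~A) /\ (A /\ ~A)).
0 ||-/- ((A -> ~A) -> A) \/ ((A -> ~A) /\ (A /\ ~A)): neither disjunct is forced at 0.
0 ||-/- (A -> ~A) -> A: already at 0 itself, 0 ||- A -> ~A but 0 ||-/- A.
0 lacks atom A, so 0 ||-/- A.

No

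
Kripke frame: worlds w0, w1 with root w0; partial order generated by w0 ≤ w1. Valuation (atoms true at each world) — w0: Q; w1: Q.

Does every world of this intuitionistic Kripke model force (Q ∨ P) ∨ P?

Yes

w0 ⊩ (Q ∨ P) ∨ P via the disjunct Q ∨ P.
Since the root w0 forces (Q ∨ P) ∨ P and forcing is persistent (monotone upward), every world forces it.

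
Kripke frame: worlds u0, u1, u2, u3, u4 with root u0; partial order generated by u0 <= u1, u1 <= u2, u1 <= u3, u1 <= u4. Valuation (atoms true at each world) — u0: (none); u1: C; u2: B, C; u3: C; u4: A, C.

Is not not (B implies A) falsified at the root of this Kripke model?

u0 does not force not not (B implies A) since u2 is accessible from u0 and u2 forces not (B implies A).
u2 forces not (B implies A): no world accessible from u2 forces B implies A.
So the root u0 does not force not not (B implies A); the model is a countermodel.

Yes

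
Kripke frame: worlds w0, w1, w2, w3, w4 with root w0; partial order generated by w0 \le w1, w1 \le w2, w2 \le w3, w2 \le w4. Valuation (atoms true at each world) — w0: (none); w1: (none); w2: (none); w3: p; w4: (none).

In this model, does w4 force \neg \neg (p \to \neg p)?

w4 \Vdash \neg \neg (p \to \neg p): no world accessible from w4 forces \neg (p \to \neg p).

Yes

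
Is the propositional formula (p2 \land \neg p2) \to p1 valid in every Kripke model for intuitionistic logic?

This is an instance of ex falso quodlibet, which is intuitionistically derivable.
No world can force both p2 and \neg p2, so the antecedent p2 \land \neg p2 is never forced and the implication holds vacuously at every world.

Yes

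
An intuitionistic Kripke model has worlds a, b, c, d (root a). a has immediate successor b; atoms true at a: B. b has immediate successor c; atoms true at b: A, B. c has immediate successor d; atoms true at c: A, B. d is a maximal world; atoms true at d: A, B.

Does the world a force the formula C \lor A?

a \nVdash C \lor A: neither disjunct is forced at a.
a lacks atom C, so a \nVdash C.

No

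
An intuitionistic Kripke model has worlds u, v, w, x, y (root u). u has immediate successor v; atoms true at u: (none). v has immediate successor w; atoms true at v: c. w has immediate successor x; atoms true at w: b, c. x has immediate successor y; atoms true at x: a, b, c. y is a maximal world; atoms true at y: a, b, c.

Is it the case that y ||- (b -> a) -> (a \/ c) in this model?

Yes

y ||- (b -> a) -> (a \/ c): every world accessible from y that forces b -> a (namely y) also forces a \/ c.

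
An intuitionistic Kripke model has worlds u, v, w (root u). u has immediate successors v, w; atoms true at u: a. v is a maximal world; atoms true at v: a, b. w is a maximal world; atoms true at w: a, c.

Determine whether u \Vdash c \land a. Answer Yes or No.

u \nVdash c \land a since u fails c.

No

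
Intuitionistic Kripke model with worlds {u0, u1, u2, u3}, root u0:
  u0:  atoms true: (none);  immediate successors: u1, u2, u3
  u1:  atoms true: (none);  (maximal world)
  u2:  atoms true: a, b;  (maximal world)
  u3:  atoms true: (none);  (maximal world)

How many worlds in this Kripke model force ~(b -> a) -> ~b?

4

u0: forces it.
u1: forces it.
u2: forces it.
u3: forces it.
Worlds forcing the formula: {u0, u1, u2, u3}.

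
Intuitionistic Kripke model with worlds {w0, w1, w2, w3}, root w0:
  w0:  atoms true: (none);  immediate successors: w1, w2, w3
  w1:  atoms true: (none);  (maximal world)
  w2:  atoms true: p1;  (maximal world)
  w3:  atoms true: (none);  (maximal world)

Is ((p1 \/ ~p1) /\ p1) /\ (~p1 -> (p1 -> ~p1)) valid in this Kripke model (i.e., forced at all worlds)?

No

Not every world: w0 ||-/- ((p1 \/ ~p1) /\ p1) /\ (~p1 -> (p1 -> ~p1)).
w0 ||-/- ((p1 \/ ~p1) /\ p1) /\ (~p1 -> (p1 -> ~p1)) since w0 fails (p1 \/ ~p1) /\ p1.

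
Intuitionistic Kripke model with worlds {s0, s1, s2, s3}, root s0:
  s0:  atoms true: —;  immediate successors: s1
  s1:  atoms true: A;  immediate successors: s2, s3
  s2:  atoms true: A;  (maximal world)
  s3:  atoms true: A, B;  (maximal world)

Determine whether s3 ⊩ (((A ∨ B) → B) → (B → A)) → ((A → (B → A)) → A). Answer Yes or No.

s3 ⊩ (((A ∨ B) → B) → (B → A)) → ((A → (B → A)) → A): every world accessible from s3 that forces ((A ∨ B) → B) → (B → A) (namely s3) also forces (A → (B → A)) → A.

Yes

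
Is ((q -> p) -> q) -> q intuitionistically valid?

No

This is Peirce's law, which is not intuitionistically valid.
A Kripke countermodel: worlds 0, 1; order generated by 0 <= 1; atoms true at each world — 0:{}; 1:{q}.
0 ||-/- ((q -> p) -> q) -> q: already at 0 itself, 0 ||- (q -> p) -> q but 0 ||-/- q.
0 lacks atom q, so 0 ||-/- q.
So the root 0 does not force the formula.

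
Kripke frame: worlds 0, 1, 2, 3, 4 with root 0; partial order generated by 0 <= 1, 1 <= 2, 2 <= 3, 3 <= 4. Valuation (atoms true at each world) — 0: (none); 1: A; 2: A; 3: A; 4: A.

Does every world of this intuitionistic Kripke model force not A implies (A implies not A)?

Yes

0 forces not A implies (A implies not A) vacuously: no world accessible from 0 forces the antecedent not A.
Since the root 0 forces not A implies (A implies not A) and forcing is persistent (monotone upward), every world forces it.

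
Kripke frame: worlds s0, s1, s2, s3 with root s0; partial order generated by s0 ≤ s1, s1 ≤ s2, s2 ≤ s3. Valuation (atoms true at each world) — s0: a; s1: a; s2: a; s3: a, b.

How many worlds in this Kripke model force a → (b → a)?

4

s0: forces it.
s1: forces it.
s2: forces it.
s3: forces it.
Worlds forcing the formula: {s0, s1, s2, s3}.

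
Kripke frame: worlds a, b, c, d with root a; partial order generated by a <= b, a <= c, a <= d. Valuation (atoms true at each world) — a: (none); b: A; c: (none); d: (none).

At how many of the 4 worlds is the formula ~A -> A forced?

a: does not force it — a ||-/- ~A -> A: at the accessible world c, c ||- ~A but c ||-/- A.
b: forces it.
c: does not force it — c ||-/- ~A -> A: already at c itself, c ||- ~A but c ||-/- A.
d: does not force it — d ||-/- ~A -> A: already at d itself, d ||- ~A but d ||-/- A.
Worlds forcing the formula: {b}.

1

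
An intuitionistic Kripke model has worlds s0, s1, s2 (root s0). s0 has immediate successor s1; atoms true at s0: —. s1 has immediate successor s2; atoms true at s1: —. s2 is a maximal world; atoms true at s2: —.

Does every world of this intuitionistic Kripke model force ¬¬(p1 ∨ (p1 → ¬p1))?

s0 ⊩ ¬¬(p1 ∨ (p1 → ¬p1)): no world accessible from s0 forces ¬(p1 ∨ (p1 → ¬p1)).
Since the root s0 forces ¬¬(p1 ∨ (p1 → ¬p1)) and forcing is persistent (monotone upward), every world forces it.

Yes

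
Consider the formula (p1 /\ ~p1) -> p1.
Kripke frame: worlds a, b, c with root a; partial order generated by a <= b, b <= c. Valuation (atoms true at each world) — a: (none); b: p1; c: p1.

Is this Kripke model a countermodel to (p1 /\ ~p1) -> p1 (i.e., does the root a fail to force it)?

a ||- (p1 /\ ~p1) -> p1 vacuously: no world accessible from a forces the antecedent p1 /\ ~p1.
So the root a forces (p1 /\ ~p1) -> p1; the model is not a countermodel.

No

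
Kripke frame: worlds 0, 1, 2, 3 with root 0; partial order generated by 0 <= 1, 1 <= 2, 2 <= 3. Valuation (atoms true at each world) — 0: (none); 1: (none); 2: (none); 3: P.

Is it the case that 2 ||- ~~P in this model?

Yes

2 ||- ~~P: no world accessible from 2 forces ~P.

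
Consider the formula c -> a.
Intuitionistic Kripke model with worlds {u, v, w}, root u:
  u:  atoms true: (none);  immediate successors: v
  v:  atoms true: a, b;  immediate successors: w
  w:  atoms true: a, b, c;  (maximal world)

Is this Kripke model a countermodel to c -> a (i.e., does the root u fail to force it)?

No

u ||- c -> a: every world accessible from u that forces c (namely w) also forces a.
So the root u forces c -> a; the model is not a countermodel.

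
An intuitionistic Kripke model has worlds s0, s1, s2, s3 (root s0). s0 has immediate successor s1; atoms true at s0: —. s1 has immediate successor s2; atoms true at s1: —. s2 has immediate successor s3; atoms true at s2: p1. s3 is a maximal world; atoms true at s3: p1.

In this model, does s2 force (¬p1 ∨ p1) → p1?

s2 ⊩ (¬p1 ∨ p1) → p1: every world accessible from s2 that forces ¬p1 ∨ p1 (namely s2, s3) also forces p1.

Yes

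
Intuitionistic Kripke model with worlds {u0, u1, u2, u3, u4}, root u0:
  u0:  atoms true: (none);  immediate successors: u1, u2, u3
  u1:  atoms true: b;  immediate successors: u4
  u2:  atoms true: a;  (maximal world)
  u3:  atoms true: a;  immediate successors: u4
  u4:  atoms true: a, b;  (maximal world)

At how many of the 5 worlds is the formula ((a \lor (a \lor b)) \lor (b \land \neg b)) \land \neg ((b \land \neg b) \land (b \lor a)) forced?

4

u0: does not force it — u0 \nVdash ((a \lor (a \lor b)) \lor (b \land \neg b)) \land \neg ((b \land \neg b) \land (b \lor a)) since u0 fails (a \lor (a \lor b)) \lor (b \land \neg b).
u1: forces it.
u2: forces it.
u3: forces it.
u4: forces it.
Worlds forcing the formula: {u1, u2, u3, u4}.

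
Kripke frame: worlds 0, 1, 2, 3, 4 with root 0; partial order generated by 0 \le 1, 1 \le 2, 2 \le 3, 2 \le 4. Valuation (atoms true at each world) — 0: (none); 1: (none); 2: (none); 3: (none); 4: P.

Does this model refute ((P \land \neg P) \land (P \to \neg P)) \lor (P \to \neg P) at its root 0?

0 \nVdash ((P \land \neg P) \land (P \to \neg P)) \lor (P \to \neg P): neither disjunct is forced at 0.
0 \nVdash (P \land \neg P) \land (P \to \neg P) since 0 fails P \land \neg P.
So the root 0 does not force ((P \land \neg P) \land (P \to \neg P)) \lor (P \to \neg P); the model is a countermodel.

Yes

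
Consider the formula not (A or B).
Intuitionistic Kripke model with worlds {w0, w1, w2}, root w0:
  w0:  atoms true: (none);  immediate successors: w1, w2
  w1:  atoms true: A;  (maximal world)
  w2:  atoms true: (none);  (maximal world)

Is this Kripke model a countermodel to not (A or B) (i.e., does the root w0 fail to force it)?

Yes

w0 does not force not (A or B) since w1 is accessible from w0 and w1 forces A or B.
w1 forces A or B via the disjunct A.
So the root w0 does not force not (A or B); the model is a countermodel.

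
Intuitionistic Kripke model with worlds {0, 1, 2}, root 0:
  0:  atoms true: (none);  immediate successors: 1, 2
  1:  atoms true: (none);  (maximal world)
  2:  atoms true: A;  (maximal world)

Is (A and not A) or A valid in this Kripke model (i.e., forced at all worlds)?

No

Not every world: 0 does not force (A and not A) or A.
0 does not force (A and not A) or A: neither disjunct is forced at 0.
0 does not force A and not A since 0 fails A.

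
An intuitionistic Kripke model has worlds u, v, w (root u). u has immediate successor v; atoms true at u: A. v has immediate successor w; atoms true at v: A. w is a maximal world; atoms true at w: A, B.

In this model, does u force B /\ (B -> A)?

No

u ||-/- B /\ (B -> A) since u fails B.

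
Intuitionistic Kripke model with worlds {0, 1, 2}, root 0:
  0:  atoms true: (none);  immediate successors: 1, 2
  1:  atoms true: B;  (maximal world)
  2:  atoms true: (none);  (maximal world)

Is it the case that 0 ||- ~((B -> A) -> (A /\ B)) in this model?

No

0 ||-/- ~((B -> A) -> (A /\ B)) since 1 is accessible from 0 and 1 ||- (B -> A) -> (A /\ B).
1 ||- (B -> A) -> (A /\ B) vacuously: no world accessible from 1 forces the antecedent B -> A.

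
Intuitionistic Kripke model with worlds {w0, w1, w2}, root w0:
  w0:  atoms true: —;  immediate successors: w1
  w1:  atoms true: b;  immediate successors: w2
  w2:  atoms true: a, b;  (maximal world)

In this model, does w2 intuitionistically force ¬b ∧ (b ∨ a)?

w2 ⊮ ¬b ∧ (b ∨ a) since w2 fails ¬b.

No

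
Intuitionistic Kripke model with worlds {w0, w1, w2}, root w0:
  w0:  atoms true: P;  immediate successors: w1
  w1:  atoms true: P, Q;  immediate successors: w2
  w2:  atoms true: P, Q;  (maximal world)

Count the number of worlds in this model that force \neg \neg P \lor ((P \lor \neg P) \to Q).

w0: forces it.
w1: forces it.
w2: forces it.
Worlds forcing the formula: {w0, w1, w2}.

3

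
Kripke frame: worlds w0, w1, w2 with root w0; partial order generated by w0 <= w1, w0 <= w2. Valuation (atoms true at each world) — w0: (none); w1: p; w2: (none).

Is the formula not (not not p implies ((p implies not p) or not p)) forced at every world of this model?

Not every world: w0 does not force not (not not p implies ((p implies not p) or not p)).
w0 does not force not (not not p implies ((p implies not p) or not p)) since w2 is accessible from w0 and w2 forces not not p implies ((p implies not p) or not p).
w2 forces not not p implies ((p implies not p) or not p) vacuously: no world accessible from w2 forces the antecedent not not p.

No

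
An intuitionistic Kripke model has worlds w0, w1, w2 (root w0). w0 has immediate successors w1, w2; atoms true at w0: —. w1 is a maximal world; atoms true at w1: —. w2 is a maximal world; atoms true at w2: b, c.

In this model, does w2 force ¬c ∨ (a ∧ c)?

w2 ⊮ ¬c ∨ (a ∧ c): neither disjunct is forced at w2.
w2 ⊮ ¬c since w2 is accessible from w2 and w2 ⊩ c.

No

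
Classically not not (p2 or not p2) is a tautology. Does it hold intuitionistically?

Yes

This is the double negation of excluded middle, which is intuitionistically derivable.
Assuming not (p2 or not p2): from p2 we'd get p2 or not p2, so not p2; but then p2 or not p2 again — contradiction. Hence not not (p2 or not p2).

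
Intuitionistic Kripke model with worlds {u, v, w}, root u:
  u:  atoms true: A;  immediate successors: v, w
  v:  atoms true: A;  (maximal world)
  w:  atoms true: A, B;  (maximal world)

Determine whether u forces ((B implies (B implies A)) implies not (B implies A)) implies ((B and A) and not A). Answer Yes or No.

Yes

u forces ((B implies (B implies A)) implies not (B implies A)) implies ((B and A) and not A) vacuously: no world accessible from u forces the antecedent (B implies (B implies A)) implies not (B implies A).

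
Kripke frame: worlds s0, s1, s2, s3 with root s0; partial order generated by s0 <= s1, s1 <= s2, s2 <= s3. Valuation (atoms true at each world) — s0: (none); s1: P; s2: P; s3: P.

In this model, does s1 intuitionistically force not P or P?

Yes

s1 forces not P or P via the disjunct P.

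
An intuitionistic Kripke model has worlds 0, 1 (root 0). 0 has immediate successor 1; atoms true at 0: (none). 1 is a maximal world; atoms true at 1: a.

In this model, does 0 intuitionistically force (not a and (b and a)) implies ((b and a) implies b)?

Yes

0 forces (not a and (b and a)) implies ((b and a) implies b) vacuously: no world accessible from 0 forces the antecedent not a and (b and a).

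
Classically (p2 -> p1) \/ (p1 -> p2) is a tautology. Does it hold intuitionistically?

No

This is the Gödel–Dummett linearity axiom, which is not intuitionistically valid.
A Kripke countermodel: worlds u, v, w; order generated by u <= v, u <= w; atoms true at each world — u:{}; v:{p2}; w:{p1}.
u ||-/- (p2 -> p1) \/ (p1 -> p2): neither disjunct is forced at u.
u ||-/- p2 -> p1: at the accessible world v, v ||- p2 but v ||-/- p1.
v lacks atom p1, so v ||-/- p1.
So the root u does not force the formula.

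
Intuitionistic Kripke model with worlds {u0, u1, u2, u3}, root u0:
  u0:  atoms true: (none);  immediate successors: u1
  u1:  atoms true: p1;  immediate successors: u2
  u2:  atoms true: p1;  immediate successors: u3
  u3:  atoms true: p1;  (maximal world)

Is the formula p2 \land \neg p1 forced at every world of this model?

Not every world: u0 \nVdash p2 \land \neg p1.
u0 \nVdash p2 \land \neg p1 since u0 fails p2.

No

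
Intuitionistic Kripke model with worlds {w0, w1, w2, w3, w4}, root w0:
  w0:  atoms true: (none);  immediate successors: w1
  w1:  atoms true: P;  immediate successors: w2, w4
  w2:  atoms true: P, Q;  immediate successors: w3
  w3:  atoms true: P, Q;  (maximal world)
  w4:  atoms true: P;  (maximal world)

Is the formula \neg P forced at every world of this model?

No

Not every world: w0 \nVdash \neg P.
w0 \nVdash \neg P since w1 is accessible from w0 and w1 \Vdash P.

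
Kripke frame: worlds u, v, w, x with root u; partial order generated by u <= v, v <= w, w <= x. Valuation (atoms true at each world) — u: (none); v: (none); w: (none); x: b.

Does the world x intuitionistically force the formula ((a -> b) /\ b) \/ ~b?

Yes

x ||- ((a -> b) /\ b) \/ ~b via the disjunct (a -> b) /\ b.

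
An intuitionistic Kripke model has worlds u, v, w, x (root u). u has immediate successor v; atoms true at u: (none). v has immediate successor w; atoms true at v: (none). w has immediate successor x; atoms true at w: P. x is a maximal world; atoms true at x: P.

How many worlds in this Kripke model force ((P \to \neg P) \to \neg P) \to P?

2

u: does not force it — u \nVdash ((P \to \neg P) \to \neg P) \to P: already at u itself, u \Vdash (P \to \neg P) \to \neg P but u \nVdash P.
v: does not force it — v \nVdash ((P \to \neg P) \to \neg P) \to P: already at v itself, v \Vdash (P \to \neg P) \to \neg P but v \nVdash P.
w: forces it.
x: forces it.
Worlds forcing the formula: {w, x}.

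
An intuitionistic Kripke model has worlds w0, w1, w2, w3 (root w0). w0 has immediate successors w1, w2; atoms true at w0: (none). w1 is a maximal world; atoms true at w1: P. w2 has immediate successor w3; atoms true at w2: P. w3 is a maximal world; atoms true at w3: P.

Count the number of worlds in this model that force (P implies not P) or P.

w0: does not force it — w0 does not force (P implies not P) or P: neither disjunct is forced at w0.
w1: forces it.
w2: forces it.
w3: forces it.
Worlds forcing the formula: {w1, w2, w3}.

3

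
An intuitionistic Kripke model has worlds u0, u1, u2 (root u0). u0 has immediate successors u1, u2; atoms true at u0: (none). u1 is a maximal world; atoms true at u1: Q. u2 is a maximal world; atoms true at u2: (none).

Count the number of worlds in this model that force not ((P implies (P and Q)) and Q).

1

u0: does not force it — u0 does not force not ((P implies (P and Q)) and Q) since u1 is accessible from u0 and u1 forces (P implies (P and Q)) and Q.
u1: does not force it.
u2: forces it.
Worlds forcing the formula: {u2}.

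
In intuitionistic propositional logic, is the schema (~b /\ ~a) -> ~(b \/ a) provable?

This is a constructively valid De Morgan direction (conjunction of negations to negated disjunction), which is intuitionistically derivable.
If both ~b and ~a hold at a world, no accessible world forces b or forces a, so none forces b \/ a.

Yes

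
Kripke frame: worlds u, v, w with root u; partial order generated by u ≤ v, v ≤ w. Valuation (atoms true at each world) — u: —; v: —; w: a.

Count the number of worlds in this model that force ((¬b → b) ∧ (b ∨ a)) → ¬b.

3

u: forces it.
v: forces it.
w: forces it.
Worlds forcing the formula: {u, v, w}.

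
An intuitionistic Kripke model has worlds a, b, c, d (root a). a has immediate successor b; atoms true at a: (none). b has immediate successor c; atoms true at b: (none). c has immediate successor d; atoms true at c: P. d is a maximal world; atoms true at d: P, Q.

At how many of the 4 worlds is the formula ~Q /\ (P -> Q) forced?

0

a: does not force it — a ||-/- ~Q /\ (P -> Q) since a fails ~Q.
b: does not force it.
c: does not force it.
d: does not force it.
Worlds forcing the formula: { }.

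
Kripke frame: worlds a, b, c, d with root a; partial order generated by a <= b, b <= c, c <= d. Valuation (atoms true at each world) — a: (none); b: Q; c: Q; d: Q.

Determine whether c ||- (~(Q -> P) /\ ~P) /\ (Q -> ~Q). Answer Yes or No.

c ||-/- (~(Q -> P) /\ ~P) /\ (Q -> ~Q) since c fails Q -> ~Q.

No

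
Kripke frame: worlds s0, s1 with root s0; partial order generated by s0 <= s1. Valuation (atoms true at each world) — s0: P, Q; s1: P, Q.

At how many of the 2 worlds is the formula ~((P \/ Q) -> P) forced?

s0: does not force it — s0 ||-/- ~((P \/ Q) -> P) since s0 is accessible from s0 and s0 ||- (P \/ Q) -> P.
s1: does not force it — s1 ||-/- ~((P \/ Q) -> P) since s1 is accessible from s1 and s1 ||- (P \/ Q) -> P.
Worlds forcing the formula: { }.

0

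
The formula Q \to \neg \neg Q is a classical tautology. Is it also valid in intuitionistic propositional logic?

This is double-negation introduction, which is intuitionistically derivable.
If a world forces Q then every accessible world forces Q (persistence), so none forces \neg Q; hence \neg \neg Q.

Yes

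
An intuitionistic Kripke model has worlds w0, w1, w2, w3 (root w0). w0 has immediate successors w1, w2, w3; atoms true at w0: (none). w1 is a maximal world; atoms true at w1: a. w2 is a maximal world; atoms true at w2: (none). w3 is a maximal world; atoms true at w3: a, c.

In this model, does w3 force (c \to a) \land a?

w3 \Vdash (c \to a) \land a since w3 forces both conjuncts.

Yes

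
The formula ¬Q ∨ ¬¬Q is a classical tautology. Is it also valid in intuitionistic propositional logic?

This is the weak law of excluded middle, which is not intuitionistically valid.
A Kripke countermodel: worlds 0, 1, 2; order generated by 0 ≤ 1, 0 ≤ 2; atoms true at each world — 0:{}; 1:{Q}; 2:{}.
0 ⊮ ¬Q ∨ ¬¬Q: neither disjunct is forced at 0.
0 ⊮ ¬Q since 1 is accessible from 0 and 1 ⊩ Q.
So the root 0 does not force the formula.

No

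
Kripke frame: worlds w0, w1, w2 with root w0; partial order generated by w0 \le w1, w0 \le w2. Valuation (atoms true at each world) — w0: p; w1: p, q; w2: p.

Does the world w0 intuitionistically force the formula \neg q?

No

w0 \nVdash \neg q since w1 is accessible from w0 and w1 \Vdash q.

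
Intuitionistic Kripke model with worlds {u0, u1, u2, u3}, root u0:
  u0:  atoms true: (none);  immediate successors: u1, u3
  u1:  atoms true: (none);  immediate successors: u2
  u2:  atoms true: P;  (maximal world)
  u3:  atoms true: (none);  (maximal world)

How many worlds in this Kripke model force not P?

u0: does not force it — u0 does not force not P since u2 is accessible from u0 and u2 forces P.
u1: does not force it.
u2: does not force it.
u3: forces it.
Worlds forcing the formula: {u3}.

1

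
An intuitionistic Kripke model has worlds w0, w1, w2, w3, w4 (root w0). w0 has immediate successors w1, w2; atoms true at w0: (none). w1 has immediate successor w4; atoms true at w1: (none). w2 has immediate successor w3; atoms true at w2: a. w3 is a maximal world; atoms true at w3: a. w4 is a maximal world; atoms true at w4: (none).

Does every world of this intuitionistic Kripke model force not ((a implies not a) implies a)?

No

Not every world: w0 does not force not ((a implies not a) implies a).
w0 does not force not ((a implies not a) implies a) since w2 is accessible from w0 and w2 forces (a implies not a) implies a.
w2 forces (a implies not a) implies a vacuously: no world accessible from w2 forces the antecedent a implies not a.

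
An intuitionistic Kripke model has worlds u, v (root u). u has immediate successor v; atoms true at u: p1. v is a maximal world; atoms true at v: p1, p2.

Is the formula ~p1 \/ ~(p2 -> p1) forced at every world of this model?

No

Not every world: u ||-/- ~p1 \/ ~(p2 -> p1).
u ||-/- ~p1 \/ ~(p2 -> p1): neither disjunct is forced at u.
u ||-/- ~p1 since u is accessible from u and u ||- p1.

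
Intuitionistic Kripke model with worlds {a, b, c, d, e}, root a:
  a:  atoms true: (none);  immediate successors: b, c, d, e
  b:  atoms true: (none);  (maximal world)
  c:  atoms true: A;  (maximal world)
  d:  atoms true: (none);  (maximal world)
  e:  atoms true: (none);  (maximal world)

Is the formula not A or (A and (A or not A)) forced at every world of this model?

Not every world: a does not force not A or (A and (A or not A)).
a does not force not A or (A and (A or not A)): neither disjunct is forced at a.
a does not force not A since c is accessible from a and c forces A.

No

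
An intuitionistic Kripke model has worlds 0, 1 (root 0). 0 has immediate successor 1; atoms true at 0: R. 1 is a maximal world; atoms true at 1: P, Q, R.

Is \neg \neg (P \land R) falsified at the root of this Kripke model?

0 \Vdash \neg \neg (P \land R): no world accessible from 0 forces \neg (P \land R).
So the root 0 forces \neg \neg (P \land R); the model is not a countermodel.

No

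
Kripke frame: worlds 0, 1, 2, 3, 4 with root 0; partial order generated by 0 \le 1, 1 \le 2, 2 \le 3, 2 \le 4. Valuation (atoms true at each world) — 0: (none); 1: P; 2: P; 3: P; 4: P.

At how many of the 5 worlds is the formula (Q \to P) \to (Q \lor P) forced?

0: does not force it — 0 \nVdash (Q \to P) \to (Q \lor P): already at 0 itself, 0 \Vdash Q \to P but 0 \nVdash Q \lor P.
1: forces it.
2: forces it.
3: forces it.
4: forces it.
Worlds forcing the formula: {1, 2, 3, 4}.

4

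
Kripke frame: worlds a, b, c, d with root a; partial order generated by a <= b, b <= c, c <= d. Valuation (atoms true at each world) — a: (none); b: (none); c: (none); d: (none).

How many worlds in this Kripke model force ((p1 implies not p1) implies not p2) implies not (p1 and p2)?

a: forces it.
b: forces it.
c: forces it.
d: forces it.
Worlds forcing the formula: {a, b, c, d}.

4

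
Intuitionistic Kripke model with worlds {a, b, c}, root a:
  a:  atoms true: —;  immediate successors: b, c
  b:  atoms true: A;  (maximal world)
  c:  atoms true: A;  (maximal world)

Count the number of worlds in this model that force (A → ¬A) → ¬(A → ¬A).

a: forces it.
b: forces it.
c: forces it.
Worlds forcing the formula: {a, b, c}.

3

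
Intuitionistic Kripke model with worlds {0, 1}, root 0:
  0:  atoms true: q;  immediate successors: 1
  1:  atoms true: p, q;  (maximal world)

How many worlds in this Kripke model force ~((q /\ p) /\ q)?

0: does not force it — 0 ||-/- ~((q /\ p) /\ q) since 1 is accessible from 0 and 1 ||- (q /\ p) /\ q.
1: does not force it — 1 ||-/- ~((q /\ p) /\ q) since 1 is accessible from 1 and 1 ||- (q /\ p) /\ q.
Worlds forcing the formula: { }.

0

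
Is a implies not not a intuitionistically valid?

This is double-negation introduction, which is intuitionistically derivable.
If a world forces a then every accessible world forces a (persistence), so none forces not a; hence not not a.

Yes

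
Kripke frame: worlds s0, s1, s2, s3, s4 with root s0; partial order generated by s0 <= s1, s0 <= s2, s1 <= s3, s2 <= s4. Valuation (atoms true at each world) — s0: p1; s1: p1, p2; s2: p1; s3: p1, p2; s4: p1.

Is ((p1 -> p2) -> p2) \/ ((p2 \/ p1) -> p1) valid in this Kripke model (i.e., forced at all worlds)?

Yes

s0 ||- ((p1 -> p2) -> p2) \/ ((p2 \/ p1) -> p1) via the disjunct (p1 -> p2) -> p2.
Since the root s0 forces ((p1 -> p2) -> p2) \/ ((p2 \/ p1) -> p1) and forcing is persistent (monotone upward), every world forces it.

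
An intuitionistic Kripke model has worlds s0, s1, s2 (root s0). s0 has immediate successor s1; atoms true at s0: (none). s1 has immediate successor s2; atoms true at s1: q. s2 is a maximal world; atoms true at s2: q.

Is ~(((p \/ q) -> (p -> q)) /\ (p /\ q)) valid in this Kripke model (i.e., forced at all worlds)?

s0 ||- ~(((p \/ q) -> (p -> q)) /\ (p /\ q)): no world accessible from s0 forces ((p \/ q) -> (p -> q)) /\ (p /\ q).
Since the root s0 forces ~(((p \/ q) -> (p -> q)) /\ (p /\ q)) and forcing is persistent (monotone upward), every world forces it.

Yes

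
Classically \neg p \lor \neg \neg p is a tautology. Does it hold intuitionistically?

This is the weak law of excluded middle, which is not intuitionistically valid.
A Kripke countermodel: worlds 0, 1, 2; order generated by 0 \le 1, 0 \le 2; atoms true at each world — 0:{}; 1:{p}; 2:{}.
0 \nVdash \neg p \lor \neg \neg p: neither disjunct is forced at 0.
0 \nVdash \neg p since 1 is accessible from 0 and 1 \Vdash p.
So the root 0 does not force the formula.

No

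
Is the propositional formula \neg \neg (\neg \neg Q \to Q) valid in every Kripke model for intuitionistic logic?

This is the double negation of double-negation elimination, which is intuitionistically derivable.
By Glivenko's theorem the double negation of any classical propositional tautology is intuitionistically provable; \neg \neg Q \to Q is classically a tautology.

Yes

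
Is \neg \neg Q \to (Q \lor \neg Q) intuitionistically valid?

No

This is a variant of double-negation elimination (deriving excluded middle from double negation), which is not intuitionistically valid.
A Kripke countermodel: worlds u, v; order generated by u \le v; atoms true at each world — u:{}; v:{Q}.
u \nVdash \neg \neg Q \to (Q \lor \neg Q): already at u itself, u \Vdash \neg \neg Q but u \nVdash Q \lor \neg Q.
u \nVdash Q \lor \neg Q: neither disjunct is forced at u.
u lacks atom Q, so u \nVdash Q.
So the root u does not force the formula.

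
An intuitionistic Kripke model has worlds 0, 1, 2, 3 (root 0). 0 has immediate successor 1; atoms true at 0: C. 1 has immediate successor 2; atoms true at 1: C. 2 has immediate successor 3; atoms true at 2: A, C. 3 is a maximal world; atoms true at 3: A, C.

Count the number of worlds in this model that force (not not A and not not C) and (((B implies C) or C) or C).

0: forces it.
1: forces it.
2: forces it.
3: forces it.
Worlds forcing the formula: {0, 1, 2, 3}.

4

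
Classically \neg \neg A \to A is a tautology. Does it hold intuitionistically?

No

This is double-negation elimination, which is not intuitionistically valid.
A Kripke countermodel: worlds u0, u1; order generated by u0 \le u1; atoms true at each world — u0:{}; u1:{A}.
u0 \nVdash \neg \neg A \to A: already at u0 itself, u0 \Vdash \neg \neg A but u0 \nVdash A.
u0 lacks atom A, so u0 \nVdash A.
So the root u0 does not force the formula.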